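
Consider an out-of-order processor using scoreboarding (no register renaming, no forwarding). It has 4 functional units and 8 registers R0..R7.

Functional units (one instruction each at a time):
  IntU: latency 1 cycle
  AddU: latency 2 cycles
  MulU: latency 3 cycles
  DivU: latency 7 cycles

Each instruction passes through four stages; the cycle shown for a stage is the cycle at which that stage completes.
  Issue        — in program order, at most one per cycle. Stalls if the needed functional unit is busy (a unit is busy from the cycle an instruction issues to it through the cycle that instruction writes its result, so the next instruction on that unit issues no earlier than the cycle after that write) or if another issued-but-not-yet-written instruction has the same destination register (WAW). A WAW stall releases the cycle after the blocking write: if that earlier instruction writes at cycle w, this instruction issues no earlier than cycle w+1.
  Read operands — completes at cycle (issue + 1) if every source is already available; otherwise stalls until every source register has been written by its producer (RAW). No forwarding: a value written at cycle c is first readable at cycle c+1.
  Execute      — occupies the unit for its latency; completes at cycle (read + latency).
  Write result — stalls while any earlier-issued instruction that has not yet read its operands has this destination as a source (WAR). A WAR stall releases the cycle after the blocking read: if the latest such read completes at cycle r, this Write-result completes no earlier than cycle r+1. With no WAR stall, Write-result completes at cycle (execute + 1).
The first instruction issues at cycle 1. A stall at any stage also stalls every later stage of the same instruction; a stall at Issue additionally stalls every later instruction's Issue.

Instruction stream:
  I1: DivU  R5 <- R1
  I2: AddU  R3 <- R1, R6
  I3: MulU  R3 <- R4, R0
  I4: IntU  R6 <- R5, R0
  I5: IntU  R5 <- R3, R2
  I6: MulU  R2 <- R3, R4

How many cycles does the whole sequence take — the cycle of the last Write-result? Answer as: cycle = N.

[I1] 1/2/9/10
[I2] 2/3/5/6
[I3] 7/8/11/12  (WAW R3: wait I2 write@6)
[I4] 8/11/12/13  (RAW R5: wait I1 write@10)
[I5] 14/15/16/17  (struct: IntU busy until I4 writes@13)
[I6] 15/16/19/20

cycle = 20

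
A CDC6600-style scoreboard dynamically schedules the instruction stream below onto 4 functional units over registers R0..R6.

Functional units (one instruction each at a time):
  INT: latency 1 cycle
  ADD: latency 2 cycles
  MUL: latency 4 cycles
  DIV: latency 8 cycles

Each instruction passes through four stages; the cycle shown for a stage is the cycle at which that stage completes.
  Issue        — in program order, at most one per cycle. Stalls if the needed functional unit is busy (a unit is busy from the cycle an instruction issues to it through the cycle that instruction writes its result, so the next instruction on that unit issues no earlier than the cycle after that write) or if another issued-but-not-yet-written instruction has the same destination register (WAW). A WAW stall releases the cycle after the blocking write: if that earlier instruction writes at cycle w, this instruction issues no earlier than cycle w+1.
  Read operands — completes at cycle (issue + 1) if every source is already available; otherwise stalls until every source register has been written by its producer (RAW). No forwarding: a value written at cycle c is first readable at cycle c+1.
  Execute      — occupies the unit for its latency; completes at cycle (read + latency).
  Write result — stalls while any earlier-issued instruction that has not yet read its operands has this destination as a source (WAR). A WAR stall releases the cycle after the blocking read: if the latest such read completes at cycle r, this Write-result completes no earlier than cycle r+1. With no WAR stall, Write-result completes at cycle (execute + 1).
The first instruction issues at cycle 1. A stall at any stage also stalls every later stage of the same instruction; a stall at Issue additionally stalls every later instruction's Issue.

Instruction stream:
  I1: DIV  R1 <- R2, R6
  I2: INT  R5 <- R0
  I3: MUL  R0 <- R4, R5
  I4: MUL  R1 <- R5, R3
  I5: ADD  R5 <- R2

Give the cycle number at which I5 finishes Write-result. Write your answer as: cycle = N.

cycle = 17

t=1  I1→DIV
t=2  I1 RO, I2→INT
t=3  I2 RO, I3→MUL
t=4  I2 EX
t=5  I2 WR R5
t=6  I3 RO
t=10  I1 EX, I3 EX
t=11  I1 WR R1, I3 WR R0
t=12  I4→MUL
t=13  I4 RO, I5→ADD
t=14  I5 RO
t=16  I5 EX
t=17  I4 EX, I5 WR R5
t=18  I4 WR R1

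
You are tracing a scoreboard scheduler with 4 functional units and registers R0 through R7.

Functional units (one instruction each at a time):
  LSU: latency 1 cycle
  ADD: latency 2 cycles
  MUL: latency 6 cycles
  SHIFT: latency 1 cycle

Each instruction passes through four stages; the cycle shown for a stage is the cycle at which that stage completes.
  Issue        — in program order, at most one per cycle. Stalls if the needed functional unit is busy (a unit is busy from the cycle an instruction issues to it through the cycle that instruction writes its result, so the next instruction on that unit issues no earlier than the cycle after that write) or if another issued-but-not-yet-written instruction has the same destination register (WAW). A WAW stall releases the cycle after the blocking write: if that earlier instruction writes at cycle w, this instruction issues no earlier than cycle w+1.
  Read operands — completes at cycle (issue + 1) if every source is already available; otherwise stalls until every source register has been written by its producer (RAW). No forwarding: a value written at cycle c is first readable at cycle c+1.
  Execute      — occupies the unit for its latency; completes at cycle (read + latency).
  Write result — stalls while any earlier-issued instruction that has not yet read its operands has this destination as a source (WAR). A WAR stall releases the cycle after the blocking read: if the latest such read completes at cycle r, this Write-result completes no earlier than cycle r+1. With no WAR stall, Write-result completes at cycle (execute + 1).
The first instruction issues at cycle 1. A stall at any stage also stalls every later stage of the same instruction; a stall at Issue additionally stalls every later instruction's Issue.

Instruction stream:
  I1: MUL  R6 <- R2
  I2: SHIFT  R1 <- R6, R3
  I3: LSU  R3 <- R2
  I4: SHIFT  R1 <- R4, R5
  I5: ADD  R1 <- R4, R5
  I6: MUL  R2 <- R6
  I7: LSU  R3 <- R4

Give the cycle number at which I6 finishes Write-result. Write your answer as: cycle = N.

t=1  I1→MUL
t=2  I1 RO, I2→SHIFT
t=3  I3→LSU
t=4  I3 RO
t=5  I3 EX
t=8  I1 EX
t=9  I1 WR R6
t=10  I2 RO
t=11  I2 EX, I3 WR R3
t=12  I2 WR R1
t=13  I4→SHIFT
t=14  I4 RO
t=15  I4 EX
t=16  I4 WR R1
t=17  I5→ADD
t=18  I5 RO, I6→MUL
t=19  I6 RO, I7→LSU
t=20  I5 EX, I7 RO
t=21  I5 WR R1, I7 EX
t=22  I7 WR R3
t=25  I6 EX
t=26  I6 WR R2

cycle = 26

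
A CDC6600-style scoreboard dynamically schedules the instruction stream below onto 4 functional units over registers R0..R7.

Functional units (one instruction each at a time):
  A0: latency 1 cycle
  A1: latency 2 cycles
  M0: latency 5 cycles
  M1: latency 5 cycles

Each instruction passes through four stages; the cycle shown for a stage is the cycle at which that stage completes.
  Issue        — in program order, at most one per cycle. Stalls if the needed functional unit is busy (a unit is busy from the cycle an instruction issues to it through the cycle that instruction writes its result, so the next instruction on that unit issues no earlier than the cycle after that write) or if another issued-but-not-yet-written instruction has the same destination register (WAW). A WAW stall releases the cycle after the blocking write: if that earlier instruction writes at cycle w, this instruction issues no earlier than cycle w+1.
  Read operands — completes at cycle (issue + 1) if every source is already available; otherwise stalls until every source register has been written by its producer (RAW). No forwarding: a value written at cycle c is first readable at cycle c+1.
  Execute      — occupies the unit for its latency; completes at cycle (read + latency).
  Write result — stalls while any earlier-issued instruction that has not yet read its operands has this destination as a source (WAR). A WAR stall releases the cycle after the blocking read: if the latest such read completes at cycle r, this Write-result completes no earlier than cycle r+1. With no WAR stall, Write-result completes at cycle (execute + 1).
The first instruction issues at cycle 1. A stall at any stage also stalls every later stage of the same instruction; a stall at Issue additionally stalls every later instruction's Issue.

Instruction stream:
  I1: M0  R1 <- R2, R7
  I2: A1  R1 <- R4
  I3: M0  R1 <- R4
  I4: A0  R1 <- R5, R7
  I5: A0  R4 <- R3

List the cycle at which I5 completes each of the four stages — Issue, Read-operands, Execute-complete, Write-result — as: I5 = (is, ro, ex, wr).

I1: IS=1 RO=2 EX=7 WR=8
I2: IS=9 RO=10 EX=12 WR=13  [WAW R1: wait I1 write@8]
I3: IS=14 RO=15 EX=20 WR=21  [WAW R1: wait I2 write@13]
I4: IS=22 RO=23 EX=24 WR=25  [WAW R1: wait I3 write@21]
I5: IS=26 RO=27 EX=28 WR=29  [struct: A0 busy until I4 writes@25]

I5 = (26, 27, 28, 29)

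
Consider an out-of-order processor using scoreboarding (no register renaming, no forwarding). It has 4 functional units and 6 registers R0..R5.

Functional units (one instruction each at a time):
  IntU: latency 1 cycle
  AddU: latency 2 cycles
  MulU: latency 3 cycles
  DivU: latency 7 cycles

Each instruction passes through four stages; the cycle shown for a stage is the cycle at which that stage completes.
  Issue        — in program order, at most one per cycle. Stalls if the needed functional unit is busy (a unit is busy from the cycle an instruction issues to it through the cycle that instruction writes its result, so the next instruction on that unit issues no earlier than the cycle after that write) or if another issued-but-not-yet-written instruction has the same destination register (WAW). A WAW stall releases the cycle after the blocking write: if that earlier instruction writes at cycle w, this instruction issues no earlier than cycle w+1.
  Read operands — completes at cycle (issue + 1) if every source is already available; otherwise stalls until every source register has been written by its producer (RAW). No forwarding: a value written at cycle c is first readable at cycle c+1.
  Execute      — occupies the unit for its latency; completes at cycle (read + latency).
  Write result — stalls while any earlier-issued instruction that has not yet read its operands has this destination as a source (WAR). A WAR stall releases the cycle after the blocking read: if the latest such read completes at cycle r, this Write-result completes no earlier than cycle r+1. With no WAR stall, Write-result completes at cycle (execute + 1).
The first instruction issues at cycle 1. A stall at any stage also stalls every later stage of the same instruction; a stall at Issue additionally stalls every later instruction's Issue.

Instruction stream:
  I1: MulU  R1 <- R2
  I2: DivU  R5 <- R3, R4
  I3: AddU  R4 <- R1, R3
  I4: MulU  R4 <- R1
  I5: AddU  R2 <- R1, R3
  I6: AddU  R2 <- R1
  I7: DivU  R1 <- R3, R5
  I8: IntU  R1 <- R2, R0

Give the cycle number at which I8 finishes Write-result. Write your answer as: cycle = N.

cycle = 31

  I1 | 1 | 2 | 5 | 6
  I2 | 2 | 3 | 10 | 11
  I3 | 3 | 7 | 9 | 10   RAW R1: wait I1 write@6
  I4 | 11 | 12 | 15 | 16   WAW R4: wait I3 write@10
  I5 | 12 | 13 | 15 | 16
  I6 | 17 | 18 | 20 | 21   struct: AddU busy until I5 writes@16
  I7 | 18 | 19 | 26 | 27
  I8 | 28 | 29 | 30 | 31   WAW R1: wait I7 write@27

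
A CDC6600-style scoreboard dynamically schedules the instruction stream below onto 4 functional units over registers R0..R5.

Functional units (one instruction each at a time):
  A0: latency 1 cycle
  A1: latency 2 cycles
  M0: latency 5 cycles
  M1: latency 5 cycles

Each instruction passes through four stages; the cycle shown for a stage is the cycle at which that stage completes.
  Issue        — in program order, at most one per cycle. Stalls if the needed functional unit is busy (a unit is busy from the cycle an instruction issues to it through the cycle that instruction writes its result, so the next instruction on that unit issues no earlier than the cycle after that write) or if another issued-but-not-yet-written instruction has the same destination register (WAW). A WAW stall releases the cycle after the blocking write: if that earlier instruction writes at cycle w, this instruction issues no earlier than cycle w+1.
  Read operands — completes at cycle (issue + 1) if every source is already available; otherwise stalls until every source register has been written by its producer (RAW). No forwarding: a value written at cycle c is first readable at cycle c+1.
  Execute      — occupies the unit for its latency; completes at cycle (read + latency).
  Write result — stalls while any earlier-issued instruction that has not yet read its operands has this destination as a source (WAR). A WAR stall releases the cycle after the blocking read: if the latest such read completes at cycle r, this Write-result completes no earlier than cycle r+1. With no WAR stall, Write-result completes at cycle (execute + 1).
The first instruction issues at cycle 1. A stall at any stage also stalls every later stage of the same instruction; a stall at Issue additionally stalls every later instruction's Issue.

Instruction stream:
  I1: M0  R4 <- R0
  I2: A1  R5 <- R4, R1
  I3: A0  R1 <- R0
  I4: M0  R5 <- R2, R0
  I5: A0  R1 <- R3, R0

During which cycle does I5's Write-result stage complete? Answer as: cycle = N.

cycle = 17

I1 -> (1, 2, 7, 8)
I2 -> (2, 9, 11, 12)  // RAW R4: wait I1 write@8
I3 -> (3, 4, 5, 10)  // WAR R1: wait I2 read@9
I4 -> (13, 14, 19, 20)  // WAW R5: wait I2 write@12
I5 -> (14, 15, 16, 17)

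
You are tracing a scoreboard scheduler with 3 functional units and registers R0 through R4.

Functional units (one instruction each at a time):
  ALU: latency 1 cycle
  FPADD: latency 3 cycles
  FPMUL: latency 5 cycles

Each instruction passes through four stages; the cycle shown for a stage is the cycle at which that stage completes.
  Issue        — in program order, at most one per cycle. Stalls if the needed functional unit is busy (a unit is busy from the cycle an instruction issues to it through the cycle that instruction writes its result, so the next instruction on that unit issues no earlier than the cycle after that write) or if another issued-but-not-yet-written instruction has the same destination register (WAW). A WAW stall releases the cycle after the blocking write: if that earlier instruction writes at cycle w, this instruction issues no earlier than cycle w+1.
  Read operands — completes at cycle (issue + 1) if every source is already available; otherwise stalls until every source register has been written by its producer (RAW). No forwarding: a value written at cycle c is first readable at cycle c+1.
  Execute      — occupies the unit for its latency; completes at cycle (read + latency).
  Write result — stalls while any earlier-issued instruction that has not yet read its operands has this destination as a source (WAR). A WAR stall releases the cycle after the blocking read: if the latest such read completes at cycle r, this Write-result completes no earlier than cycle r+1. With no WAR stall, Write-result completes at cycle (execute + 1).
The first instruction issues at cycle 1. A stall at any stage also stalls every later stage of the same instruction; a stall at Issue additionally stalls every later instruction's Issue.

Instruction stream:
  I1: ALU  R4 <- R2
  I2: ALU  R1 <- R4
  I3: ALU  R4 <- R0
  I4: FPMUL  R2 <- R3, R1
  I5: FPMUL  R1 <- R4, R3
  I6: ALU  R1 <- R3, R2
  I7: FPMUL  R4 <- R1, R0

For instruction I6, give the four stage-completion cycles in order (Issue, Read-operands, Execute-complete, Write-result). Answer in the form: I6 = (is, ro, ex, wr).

t=1  I1 issues→ALU
t=2  I1 reads
t=3  I1 exec-done
t=4  I1 writes R4
t=5  I2 issues→ALU
t=6  I2 reads
t=7  I2 exec-done
t=8  I2 writes R1
t=9  I3 issues→ALU
t=10  I3 reads; I4 issues→FPMUL
t=11  I3 exec-done; I4 reads
t=12  I3 writes R4
t=16  I4 exec-done
t=17  I4 writes R2
t=18  I5 issues→FPMUL
t=19  I5 reads
t=24  I5 exec-done
t=25  I5 writes R1
t=26  I6 issues→ALU
t=27  I6 reads; I7 issues→FPMUL
t=28  I6 exec-done
t=29  I6 writes R1
t=30  I7 reads
t=35  I7 exec-done
t=36  I7 writes R4

I6 = (26, 27, 28, 29)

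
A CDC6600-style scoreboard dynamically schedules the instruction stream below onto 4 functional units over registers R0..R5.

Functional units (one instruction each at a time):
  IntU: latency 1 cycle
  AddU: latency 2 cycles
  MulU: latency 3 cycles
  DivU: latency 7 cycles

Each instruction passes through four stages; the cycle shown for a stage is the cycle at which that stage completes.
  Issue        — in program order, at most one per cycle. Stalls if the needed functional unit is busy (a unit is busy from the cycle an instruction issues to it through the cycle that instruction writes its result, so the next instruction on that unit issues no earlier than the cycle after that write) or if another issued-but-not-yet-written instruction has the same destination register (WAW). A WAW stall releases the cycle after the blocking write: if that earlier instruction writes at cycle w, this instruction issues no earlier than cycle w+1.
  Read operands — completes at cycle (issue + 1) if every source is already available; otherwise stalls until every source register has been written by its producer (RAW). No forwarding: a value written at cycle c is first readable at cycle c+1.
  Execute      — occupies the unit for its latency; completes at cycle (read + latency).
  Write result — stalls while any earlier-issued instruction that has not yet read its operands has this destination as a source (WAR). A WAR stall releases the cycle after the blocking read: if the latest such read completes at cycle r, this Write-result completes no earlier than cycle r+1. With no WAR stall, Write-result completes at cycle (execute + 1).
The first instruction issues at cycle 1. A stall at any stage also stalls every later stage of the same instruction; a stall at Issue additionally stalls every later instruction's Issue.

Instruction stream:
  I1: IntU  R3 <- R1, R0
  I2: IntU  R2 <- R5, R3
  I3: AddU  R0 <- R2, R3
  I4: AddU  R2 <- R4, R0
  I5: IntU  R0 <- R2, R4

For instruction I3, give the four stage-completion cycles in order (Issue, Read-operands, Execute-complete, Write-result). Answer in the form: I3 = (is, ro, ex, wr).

  I1 | 1 | 2 | 3 | 4
  I2 | 5 | 6 | 7 | 8   struct: IntU busy until I1 writes@4
  I3 | 6 | 9 | 11 | 12   RAW R2: wait I2 write@8
  I4 | 13 | 14 | 16 | 17   struct: AddU busy until I3 writes@12
  I5 | 14 | 18 | 19 | 20   RAW R2: wait I4 write@17

I3 = (6, 9, 11, 12)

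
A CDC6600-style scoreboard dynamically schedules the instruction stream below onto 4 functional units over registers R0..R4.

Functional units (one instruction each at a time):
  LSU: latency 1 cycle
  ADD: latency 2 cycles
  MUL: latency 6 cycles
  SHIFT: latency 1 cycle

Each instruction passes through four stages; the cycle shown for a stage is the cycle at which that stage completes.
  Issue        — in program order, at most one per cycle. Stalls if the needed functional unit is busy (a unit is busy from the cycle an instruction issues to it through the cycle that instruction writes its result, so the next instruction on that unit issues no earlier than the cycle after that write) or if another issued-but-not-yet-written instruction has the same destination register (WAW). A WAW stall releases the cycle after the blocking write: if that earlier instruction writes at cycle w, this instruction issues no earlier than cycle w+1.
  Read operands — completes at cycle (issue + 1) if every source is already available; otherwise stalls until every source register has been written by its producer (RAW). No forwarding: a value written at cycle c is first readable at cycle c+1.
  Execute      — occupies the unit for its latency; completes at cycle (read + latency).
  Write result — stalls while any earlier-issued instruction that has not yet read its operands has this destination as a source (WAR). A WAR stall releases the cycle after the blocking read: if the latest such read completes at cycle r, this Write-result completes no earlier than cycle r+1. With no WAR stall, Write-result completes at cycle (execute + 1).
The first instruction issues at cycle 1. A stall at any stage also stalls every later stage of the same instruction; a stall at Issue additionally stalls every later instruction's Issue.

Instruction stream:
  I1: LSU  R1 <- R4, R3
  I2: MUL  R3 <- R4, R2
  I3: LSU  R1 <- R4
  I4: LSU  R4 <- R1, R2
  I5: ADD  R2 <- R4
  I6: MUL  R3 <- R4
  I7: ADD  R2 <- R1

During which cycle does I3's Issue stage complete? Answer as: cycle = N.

cycle = 5

I1 -> (1, 2, 3, 4)
I2 -> (2, 3, 9, 10)
I3 -> (5, 6, 7, 8)  // struct: LSU busy until I1 writes@4
I4 -> (9, 10, 11, 12)  // struct: LSU busy until I3 writes@8
I5 -> (10, 13, 15, 16)  // RAW R4: wait I4 write@12
I6 -> (11, 13, 19, 20)  // RAW R4: wait I4 write@12
I7 -> (17, 18, 20, 21)  // struct: ADD busy until I5 writes@16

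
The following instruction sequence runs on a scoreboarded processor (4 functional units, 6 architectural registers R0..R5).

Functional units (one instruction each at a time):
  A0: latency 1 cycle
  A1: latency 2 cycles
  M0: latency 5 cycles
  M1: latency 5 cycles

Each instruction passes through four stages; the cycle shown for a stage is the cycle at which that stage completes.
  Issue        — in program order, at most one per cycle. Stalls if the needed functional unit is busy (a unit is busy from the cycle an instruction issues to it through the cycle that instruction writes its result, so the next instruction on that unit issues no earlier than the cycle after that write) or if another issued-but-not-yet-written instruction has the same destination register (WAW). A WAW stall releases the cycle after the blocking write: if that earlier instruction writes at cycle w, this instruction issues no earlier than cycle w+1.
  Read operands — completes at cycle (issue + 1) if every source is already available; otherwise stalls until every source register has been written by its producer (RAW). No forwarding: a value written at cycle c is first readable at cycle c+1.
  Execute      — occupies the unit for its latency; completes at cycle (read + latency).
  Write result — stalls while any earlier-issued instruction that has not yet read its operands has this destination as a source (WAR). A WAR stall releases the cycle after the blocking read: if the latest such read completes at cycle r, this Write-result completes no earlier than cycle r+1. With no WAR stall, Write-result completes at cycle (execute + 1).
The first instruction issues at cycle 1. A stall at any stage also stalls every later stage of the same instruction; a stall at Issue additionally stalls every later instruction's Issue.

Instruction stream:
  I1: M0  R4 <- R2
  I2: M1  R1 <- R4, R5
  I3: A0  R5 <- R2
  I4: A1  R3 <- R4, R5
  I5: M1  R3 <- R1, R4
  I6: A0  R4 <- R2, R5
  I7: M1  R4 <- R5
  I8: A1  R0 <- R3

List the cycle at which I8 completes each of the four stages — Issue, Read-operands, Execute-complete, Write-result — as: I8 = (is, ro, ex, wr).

I1 -> (1, 2, 7, 8)
I2 -> (2, 9, 14, 15)  // RAW R4: wait I1 write@8
I3 -> (3, 4, 5, 10)  // WAR R5: wait I2 read@9
I4 -> (4, 11, 13, 14)  // RAW R5: wait I3 write@10
I5 -> (16, 17, 22, 23)  // struct: M1 busy until I2 writes@15
I6 -> (17, 18, 19, 20)
I7 -> (24, 25, 30, 31)  // struct: M1 busy until I5 writes@23
I8 -> (25, 26, 28, 29)

I8 = (25, 26, 28, 29)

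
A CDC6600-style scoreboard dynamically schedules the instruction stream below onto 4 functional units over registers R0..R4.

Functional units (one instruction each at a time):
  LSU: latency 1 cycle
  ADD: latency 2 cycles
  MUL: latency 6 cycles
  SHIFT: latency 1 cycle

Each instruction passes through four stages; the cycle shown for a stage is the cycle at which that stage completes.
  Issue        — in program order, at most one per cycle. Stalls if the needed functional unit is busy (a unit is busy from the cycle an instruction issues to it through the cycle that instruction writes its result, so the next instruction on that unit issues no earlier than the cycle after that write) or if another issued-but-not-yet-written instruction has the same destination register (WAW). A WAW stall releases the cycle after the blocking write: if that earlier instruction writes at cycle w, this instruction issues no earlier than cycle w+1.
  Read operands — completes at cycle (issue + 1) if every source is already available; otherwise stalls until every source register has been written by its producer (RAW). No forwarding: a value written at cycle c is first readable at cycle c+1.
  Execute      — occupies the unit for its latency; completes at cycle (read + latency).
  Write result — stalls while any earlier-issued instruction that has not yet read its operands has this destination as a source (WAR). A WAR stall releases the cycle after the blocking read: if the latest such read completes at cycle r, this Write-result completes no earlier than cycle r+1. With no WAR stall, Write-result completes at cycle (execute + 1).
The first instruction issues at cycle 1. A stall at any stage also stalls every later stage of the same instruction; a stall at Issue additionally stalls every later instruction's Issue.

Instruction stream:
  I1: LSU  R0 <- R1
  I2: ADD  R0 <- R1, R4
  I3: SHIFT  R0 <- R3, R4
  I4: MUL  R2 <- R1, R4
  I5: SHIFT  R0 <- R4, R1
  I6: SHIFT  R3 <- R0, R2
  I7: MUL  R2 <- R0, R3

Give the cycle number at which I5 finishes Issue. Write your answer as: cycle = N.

cycle = 14

cycle 1: I1 issues→LSU
cycle 2: I1 reads
cycle 3: I1 exec-done
cycle 4: I1 writes R0
cycle 5: I2 issues→ADD
cycle 6: I2 reads
cycle 8: I2 exec-done
cycle 9: I2 writes R0
cycle 10: I3 issues→SHIFT
cycle 11: I3 reads, I4 issues→MUL
cycle 12: I3 exec-done, I4 reads
cycle 13: I3 writes R0
cycle 14: I5 issues→SHIFT
cycle 15: I5 reads
cycle 16: I5 exec-done
cycle 17: I5 writes R0
cycle 18: I4 exec-done, I6 issues→SHIFT
cycle 19: I4 writes R2
cycle 20: I6 reads, I7 issues→MUL
cycle 21: I6 exec-done
cycle 22: I6 writes R3
cycle 23: I7 reads
cycle 29: I7 exec-done
cycle 30: I7 writes R2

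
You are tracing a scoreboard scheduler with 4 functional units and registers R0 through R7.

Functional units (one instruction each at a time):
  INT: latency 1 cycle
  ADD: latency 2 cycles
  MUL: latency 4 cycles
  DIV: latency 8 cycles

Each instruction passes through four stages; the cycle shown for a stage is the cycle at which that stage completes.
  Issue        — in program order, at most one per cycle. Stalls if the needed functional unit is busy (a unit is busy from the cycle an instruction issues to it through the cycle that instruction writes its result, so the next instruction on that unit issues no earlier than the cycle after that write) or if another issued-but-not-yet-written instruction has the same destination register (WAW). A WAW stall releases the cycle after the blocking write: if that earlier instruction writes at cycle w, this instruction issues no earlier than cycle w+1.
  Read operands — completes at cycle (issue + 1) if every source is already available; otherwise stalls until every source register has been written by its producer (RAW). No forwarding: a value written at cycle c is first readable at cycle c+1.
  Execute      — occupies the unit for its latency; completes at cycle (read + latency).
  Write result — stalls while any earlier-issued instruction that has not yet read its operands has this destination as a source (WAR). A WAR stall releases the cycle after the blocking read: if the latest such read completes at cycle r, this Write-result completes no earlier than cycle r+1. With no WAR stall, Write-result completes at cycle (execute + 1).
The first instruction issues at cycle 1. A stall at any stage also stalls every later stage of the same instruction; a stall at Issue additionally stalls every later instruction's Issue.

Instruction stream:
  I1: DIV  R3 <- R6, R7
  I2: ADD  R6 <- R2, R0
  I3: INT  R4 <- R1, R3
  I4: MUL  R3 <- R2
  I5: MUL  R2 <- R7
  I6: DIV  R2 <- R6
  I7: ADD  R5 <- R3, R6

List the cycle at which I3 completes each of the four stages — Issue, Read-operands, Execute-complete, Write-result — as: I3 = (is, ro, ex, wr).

I3 = (3, 12, 13, 14)

[I1] 1/2/10/11
[I2] 2/3/5/6
[I3] 3/12/13/14  (RAW R3: wait I1 write@11)
[I4] 12/13/17/18  (WAW R3: wait I1 write@11)
[I5] 19/20/24/25  (struct: MUL busy until I4 writes@18)
[I6] 26/27/35/36  (WAW R2: wait I5 write@25)
[I7] 27/28/30/31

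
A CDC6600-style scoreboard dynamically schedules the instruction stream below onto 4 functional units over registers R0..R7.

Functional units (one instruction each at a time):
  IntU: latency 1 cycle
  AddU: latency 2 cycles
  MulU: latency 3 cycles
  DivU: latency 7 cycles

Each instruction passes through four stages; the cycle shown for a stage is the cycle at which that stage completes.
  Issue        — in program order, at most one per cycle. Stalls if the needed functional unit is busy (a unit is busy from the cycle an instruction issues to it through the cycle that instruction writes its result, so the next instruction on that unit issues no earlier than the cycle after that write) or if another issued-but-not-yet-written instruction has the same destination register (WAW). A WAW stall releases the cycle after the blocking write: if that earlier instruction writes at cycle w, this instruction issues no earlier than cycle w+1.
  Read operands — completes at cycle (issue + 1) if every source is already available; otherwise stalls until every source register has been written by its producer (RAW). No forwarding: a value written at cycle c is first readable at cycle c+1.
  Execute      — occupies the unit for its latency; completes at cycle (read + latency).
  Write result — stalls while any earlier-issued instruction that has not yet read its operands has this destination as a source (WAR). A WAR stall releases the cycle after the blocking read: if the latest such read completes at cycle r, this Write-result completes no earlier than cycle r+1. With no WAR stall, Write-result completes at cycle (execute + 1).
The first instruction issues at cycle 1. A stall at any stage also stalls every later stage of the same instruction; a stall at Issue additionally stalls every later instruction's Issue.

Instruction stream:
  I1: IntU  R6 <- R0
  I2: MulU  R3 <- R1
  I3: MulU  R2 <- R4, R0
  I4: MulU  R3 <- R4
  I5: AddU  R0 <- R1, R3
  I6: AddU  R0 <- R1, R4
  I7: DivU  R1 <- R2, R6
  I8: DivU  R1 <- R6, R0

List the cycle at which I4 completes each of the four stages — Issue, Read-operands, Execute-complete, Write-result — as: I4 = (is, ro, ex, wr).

t=1  issue I1 (IntU)
t=2  I1 read-ops | issue I2 (MulU)
t=3  I1 finished on IntU | I2 read-ops
t=4  I1→R6
t=6  I2 finished on MulU
t=7  I2→R3
t=8  issue I3 (MulU)
t=9  I3 read-ops
t=12  I3 finished on MulU
t=13  I3→R2
t=14  issue I4 (MulU)
t=15  I4 read-ops | issue I5 (AddU)
t=18  I4 finished on MulU
t=19  I4→R3
t=20  I5 read-ops
t=22  I5 finished on AddU
t=23  I5→R0
t=24  issue I6 (AddU)
t=25  I6 read-ops | issue I7 (DivU)
t=26  I7 read-ops
t=27  I6 finished on AddU
t=28  I6→R0
t=33  I7 finished on DivU
t=34  I7→R1
t=35  issue I8 (DivU)
t=36  I8 read-ops
t=43  I8 finished on DivU
t=44  I8→R1

I4 = (14, 15, 18, 19)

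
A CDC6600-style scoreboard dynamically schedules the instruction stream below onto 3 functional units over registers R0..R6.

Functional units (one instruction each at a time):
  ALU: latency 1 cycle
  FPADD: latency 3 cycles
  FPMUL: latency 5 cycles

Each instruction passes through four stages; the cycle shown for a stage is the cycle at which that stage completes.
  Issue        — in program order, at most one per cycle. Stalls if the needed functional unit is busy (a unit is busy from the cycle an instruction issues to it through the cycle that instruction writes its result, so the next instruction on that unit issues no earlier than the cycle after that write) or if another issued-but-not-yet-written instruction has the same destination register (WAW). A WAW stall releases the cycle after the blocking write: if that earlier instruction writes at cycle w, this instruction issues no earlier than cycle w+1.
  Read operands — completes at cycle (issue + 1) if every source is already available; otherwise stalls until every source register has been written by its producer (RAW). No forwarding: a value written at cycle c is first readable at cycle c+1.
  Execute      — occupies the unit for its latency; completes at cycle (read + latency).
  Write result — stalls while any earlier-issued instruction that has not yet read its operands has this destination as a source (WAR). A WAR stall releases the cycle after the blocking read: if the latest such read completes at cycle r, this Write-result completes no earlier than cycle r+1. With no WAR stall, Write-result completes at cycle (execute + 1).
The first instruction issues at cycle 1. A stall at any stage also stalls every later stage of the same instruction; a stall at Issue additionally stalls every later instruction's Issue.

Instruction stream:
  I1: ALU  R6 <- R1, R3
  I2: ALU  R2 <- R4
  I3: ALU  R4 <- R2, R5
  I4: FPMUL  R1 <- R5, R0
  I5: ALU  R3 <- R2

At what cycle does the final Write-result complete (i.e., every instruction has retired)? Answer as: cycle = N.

cycle = 17

cycle 1: I1 dispatched to ALU
cycle 2: I1 operands ready
cycle 3: I1 complete
cycle 4: R6←I1
cycle 5: I2 dispatched to ALU
cycle 6: I2 operands ready
cycle 7: I2 complete
cycle 8: R2←I2
cycle 9: I3 dispatched to ALU
cycle 10: I3 operands ready, I4 dispatched to FPMUL
cycle 11: I3 complete, I4 operands ready
cycle 12: R4←I3
cycle 13: I5 dispatched to ALU
cycle 14: I5 operands ready
cycle 15: I5 complete
cycle 16: I4 complete, R3←I5
cycle 17: R1←I4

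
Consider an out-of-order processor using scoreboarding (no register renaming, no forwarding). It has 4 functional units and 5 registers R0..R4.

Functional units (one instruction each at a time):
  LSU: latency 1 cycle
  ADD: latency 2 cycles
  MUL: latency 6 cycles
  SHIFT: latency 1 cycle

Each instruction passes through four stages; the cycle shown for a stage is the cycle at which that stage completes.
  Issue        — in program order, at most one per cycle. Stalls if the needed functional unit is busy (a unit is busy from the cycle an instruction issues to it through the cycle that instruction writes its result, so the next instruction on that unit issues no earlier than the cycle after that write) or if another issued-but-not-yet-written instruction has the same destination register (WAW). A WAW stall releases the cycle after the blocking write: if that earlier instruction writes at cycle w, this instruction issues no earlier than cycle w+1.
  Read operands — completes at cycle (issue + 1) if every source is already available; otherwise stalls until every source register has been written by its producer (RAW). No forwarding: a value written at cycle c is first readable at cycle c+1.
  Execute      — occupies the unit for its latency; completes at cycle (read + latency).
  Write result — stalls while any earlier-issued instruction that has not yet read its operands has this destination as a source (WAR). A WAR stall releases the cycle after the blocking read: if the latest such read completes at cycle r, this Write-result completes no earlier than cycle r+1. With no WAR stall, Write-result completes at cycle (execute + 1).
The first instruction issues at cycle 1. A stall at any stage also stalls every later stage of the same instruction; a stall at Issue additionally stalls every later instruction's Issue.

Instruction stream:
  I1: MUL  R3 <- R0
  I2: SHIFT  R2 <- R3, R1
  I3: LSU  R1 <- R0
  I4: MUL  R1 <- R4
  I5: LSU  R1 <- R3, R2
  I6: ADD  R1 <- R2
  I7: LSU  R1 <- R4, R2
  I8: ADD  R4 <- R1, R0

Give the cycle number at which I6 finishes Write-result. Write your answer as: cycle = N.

I1 -> (1, 2, 8, 9)
I2 -> (2, 10, 11, 12)  // RAW R3: wait I1 write@9
I3 -> (3, 4, 5, 11)  // WAR R1: wait I2 read@10
I4 -> (12, 13, 19, 20)  // WAW R1: wait I3 write@11
I5 -> (21, 22, 23, 24)  // WAW R1: wait I4 write@20
I6 -> (25, 26, 28, 29)  // WAW R1: wait I5 write@24
I7 -> (30, 31, 32, 33)  // WAW R1: wait I6 write@29
I8 -> (31, 34, 36, 37)  // RAW R1: wait I7 write@33

cycle = 29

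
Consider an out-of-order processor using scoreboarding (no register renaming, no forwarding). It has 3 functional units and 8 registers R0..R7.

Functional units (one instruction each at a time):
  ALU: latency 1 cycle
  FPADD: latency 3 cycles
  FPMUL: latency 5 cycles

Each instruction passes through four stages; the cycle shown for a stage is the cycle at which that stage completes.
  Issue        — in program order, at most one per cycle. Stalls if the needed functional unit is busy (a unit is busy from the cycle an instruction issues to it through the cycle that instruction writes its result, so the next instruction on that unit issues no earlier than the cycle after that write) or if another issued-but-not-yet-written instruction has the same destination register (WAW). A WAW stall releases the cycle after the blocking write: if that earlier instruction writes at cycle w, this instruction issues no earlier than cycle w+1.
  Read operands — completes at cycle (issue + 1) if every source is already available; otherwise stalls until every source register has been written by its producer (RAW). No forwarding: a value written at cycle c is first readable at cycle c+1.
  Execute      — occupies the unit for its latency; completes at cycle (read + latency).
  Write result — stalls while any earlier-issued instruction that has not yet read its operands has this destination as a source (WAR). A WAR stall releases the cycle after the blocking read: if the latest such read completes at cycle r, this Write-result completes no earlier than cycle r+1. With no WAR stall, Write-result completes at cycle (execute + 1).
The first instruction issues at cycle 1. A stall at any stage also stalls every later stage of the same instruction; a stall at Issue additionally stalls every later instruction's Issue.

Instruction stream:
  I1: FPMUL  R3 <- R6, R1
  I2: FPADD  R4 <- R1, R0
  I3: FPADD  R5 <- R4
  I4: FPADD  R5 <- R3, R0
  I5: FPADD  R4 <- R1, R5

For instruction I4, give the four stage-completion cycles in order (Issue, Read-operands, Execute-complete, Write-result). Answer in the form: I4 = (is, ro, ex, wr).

  I1 | 1 | 2 | 7 | 8
  I2 | 2 | 3 | 6 | 7
  I3 | 8 | 9 | 12 | 13   struct: FPADD busy until I2 writes@7
  I4 | 14 | 15 | 18 | 19   struct: FPADD busy until I3 writes@13
  I5 | 20 | 21 | 24 | 25   struct: FPADD busy until I4 writes@19

I4 = (14, 15, 18, 19)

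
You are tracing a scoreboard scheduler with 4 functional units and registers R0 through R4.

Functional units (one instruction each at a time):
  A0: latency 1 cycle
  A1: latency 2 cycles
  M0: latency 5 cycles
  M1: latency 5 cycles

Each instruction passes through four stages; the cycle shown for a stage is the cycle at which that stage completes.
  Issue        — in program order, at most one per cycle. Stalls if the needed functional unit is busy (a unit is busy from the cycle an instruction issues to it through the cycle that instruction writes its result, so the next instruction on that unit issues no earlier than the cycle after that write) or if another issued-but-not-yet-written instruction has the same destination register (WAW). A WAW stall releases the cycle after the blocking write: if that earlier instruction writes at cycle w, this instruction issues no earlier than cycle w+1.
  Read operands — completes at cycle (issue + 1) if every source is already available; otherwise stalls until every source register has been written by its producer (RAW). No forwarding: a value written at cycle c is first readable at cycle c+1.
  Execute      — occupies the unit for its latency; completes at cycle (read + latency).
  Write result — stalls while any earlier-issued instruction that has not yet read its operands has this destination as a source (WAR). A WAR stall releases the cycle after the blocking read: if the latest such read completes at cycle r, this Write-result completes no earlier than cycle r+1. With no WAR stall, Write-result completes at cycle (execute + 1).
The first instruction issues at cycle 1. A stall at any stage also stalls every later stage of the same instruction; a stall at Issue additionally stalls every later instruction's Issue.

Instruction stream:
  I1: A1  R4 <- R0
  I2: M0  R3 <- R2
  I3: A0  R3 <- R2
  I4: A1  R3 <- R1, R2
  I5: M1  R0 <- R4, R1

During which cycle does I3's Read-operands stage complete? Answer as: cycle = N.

cycle = 11

I1 -> (1, 2, 4, 5)
I2 -> (2, 3, 8, 9)
I3 -> (10, 11, 12, 13)  // WAW R3: wait I2 write@9
I4 -> (14, 15, 17, 18)  // WAW R3: wait I3 write@13
I5 -> (15, 16, 21, 22)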